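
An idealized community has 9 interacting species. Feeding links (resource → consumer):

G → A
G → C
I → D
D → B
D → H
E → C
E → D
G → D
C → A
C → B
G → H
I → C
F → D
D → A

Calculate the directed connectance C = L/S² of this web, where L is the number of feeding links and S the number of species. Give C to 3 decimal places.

C = 0.173

The web has S = 9 species and L = 14 feeding links.
C = L / S² = 14 / 81 = 0.1728 ≈ 0.173.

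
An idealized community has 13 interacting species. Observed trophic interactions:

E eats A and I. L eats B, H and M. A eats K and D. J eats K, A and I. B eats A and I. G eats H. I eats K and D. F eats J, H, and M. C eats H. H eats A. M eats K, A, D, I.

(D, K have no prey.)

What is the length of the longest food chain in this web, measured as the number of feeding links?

One longest chain: D → I → J → F.
It has 4 species and 3 links.

3 links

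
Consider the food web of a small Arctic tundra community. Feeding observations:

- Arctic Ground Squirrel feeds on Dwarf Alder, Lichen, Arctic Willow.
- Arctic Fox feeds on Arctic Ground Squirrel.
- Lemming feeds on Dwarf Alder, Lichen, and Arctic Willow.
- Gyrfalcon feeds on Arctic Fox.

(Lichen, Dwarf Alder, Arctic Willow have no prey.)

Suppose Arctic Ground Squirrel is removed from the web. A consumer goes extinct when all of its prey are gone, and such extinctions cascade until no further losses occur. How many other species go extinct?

Remove Arctic Ground Squirrel.
Round 1: Arctic Fox (all prey gone) → extinct.
Round 2: Gyrfalcon (all prey gone) → extinct.
No further losses. Total secondary extinctions: 2.

2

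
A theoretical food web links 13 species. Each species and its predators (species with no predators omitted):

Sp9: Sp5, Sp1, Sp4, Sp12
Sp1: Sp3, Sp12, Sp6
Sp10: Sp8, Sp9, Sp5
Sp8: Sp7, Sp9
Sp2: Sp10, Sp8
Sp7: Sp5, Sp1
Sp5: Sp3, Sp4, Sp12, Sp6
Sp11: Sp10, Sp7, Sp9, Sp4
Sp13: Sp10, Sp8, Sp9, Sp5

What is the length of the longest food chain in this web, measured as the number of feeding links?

One longest chain: Sp2 → Sp10 → Sp8 → Sp7 → Sp1 → Sp3.
It has 6 species and 5 links.

5 links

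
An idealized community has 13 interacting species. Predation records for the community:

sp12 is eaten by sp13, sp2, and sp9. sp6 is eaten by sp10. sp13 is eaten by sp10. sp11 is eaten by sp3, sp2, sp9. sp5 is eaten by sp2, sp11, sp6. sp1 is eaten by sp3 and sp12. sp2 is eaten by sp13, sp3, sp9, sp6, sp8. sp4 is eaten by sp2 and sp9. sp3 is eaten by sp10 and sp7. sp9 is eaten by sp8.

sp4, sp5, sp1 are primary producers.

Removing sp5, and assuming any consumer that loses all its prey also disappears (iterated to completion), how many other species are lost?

Remove sp5.
Round 1: sp11 (all prey gone) → extinct.
No further losses. Total secondary extinctions: 1.

1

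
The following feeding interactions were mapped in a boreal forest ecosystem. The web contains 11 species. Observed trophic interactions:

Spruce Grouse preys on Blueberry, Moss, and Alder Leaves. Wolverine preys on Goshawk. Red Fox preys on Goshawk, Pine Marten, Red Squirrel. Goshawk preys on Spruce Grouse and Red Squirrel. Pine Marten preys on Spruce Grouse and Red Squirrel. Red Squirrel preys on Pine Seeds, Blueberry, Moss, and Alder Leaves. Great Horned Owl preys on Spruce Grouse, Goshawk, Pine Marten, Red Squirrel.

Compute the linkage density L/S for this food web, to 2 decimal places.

There are L = 19 links among S = 11 species.
L/S = 19/11 = 1.7273 ≈ 1.73.

L/S = 1.73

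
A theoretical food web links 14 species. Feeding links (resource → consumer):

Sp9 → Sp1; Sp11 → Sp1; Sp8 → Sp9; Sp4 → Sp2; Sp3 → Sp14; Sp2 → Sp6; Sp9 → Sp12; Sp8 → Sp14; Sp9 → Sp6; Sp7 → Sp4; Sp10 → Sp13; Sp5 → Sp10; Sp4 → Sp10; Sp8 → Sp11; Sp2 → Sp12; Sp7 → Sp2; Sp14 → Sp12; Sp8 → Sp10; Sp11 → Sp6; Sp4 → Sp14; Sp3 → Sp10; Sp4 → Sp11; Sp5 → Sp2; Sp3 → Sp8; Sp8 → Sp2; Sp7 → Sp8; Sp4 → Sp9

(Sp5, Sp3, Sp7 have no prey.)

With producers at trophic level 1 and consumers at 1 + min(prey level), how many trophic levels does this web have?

Producers (level 1): Sp5, Sp3, Sp7.
Following each consumer down to its lowest-level prey: Sp7 → Sp4 → Sp11 → Sp1 (levels 1 through 4).
All prey of Sp1 (Sp11 3, Sp9 3) are at level 3 or above, so Sp1 is at level 1 + 3 = 4.
Every consumer has at least one prey at level 3 or below, so none exceeds level 4.

4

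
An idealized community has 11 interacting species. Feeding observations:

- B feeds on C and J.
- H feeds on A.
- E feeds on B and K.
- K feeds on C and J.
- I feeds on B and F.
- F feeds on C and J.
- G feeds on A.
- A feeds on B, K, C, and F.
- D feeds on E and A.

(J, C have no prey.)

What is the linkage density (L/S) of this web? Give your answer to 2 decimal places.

L/S = 1.64

There are L = 18 links among S = 11 species.
L/S = 18/11 = 1.6364 ≈ 1.64.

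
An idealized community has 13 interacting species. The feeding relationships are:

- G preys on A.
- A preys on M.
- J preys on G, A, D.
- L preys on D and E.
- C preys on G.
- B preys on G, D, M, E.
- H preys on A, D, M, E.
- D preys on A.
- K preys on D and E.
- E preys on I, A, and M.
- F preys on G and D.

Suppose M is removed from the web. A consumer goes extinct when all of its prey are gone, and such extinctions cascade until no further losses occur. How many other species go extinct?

6

Remove M.
Round 1: A (all prey gone) → extinct.
Round 2: G (all prey gone), D (all prey gone) → extinct.
Round 3: F (all prey gone), C (all prey gone), J (all prey gone) → extinct.
No further losses. Total secondary extinctions: 6.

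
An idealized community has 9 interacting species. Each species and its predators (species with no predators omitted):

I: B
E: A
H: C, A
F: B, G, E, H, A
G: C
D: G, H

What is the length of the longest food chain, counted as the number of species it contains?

One longest chain: F → G → C.
It has 3 species and 2 links.

3 species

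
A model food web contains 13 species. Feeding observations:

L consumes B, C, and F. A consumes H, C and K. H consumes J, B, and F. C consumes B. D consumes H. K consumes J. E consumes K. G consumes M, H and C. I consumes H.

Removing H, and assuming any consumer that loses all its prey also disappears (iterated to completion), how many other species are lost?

Remove H.
Round 1: D (all prey gone), I (all prey gone) → extinct.
No further losses. Total secondary extinctions: 2.

2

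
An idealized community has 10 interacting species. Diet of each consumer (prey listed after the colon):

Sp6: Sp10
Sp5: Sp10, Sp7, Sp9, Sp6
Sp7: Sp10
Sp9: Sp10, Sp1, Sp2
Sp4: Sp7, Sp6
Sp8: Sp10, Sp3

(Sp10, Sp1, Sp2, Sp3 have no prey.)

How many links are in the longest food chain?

One longest chain: Sp10 → Sp7 → Sp5.
It has 3 species and 2 links.

2 links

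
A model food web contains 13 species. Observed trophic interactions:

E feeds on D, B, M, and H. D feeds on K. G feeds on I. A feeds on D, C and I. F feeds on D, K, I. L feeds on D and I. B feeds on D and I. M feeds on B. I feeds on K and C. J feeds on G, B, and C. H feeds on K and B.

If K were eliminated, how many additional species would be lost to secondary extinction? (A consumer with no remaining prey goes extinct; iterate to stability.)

Remove K.
Round 1: D (all prey gone) → extinct.
No further losses. Total secondary extinctions: 1.

1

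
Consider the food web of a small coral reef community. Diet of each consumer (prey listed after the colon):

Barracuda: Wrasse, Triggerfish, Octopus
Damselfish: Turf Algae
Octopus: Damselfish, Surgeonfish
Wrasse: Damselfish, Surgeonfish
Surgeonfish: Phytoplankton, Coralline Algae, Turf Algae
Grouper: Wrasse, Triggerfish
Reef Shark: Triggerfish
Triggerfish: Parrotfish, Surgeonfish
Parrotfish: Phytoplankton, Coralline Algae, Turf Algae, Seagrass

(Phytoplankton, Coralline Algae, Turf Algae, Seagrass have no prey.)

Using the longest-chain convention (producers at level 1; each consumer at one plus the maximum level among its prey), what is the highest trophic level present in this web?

Producers (level 1): Phytoplankton, Coralline Algae, Turf Algae, Seagrass.
Phytoplankton → Parrotfish → Triggerfish → Barracuda gives Barracuda level 4.
No species has a prey at level 4, so no species reaches level 5.

4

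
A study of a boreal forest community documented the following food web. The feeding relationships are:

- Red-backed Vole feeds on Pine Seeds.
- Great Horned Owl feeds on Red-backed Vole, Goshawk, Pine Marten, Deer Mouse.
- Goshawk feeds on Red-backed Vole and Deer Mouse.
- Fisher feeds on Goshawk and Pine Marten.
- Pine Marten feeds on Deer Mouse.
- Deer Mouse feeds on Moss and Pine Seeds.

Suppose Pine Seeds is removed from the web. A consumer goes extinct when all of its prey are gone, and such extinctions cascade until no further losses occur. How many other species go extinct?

1

Remove Pine Seeds.
Round 1: Red-backed Vole (all prey gone) → extinct.
No further losses. Total secondary extinctions: 1.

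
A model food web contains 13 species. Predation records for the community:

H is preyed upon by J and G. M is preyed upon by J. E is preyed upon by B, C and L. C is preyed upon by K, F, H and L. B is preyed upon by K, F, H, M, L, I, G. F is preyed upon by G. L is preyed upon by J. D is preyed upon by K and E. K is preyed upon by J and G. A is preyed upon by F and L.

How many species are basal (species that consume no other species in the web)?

2

Basal species (no prey listed): D, A.
Count: 2.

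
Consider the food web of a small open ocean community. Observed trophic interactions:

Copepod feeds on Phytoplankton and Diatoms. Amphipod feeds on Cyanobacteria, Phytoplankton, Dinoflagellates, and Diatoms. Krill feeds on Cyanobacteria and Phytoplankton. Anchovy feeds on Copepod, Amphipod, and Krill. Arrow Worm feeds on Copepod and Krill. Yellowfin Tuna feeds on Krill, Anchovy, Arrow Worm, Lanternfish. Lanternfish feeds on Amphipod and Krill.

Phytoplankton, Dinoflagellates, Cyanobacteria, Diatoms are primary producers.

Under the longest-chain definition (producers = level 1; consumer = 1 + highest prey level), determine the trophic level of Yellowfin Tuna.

Trophic level 4

Phytoplankton is a producer → level 1.
Krill eats Phytoplankton (level 1); other prey at levels: Cyanobacteria 1 → level 2.
Anchovy eats Krill (level 2); other prey at levels: Copepod 2, Amphipod 2 → level 3.
Yellowfin Tuna eats Anchovy (level 3); other prey at levels: Krill 2, Lanternfish 3, Arrow Worm 3 → level 4.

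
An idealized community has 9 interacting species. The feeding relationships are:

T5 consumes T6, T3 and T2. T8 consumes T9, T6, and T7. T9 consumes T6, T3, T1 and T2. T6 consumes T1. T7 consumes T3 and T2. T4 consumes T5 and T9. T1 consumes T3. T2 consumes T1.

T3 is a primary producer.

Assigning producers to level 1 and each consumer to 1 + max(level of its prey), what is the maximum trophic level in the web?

Producers (level 1): T3.
T3 → T1 → T2 → T7 → T8 gives T8 level 5.
No species has a prey at level 5, so no species reaches level 6.

5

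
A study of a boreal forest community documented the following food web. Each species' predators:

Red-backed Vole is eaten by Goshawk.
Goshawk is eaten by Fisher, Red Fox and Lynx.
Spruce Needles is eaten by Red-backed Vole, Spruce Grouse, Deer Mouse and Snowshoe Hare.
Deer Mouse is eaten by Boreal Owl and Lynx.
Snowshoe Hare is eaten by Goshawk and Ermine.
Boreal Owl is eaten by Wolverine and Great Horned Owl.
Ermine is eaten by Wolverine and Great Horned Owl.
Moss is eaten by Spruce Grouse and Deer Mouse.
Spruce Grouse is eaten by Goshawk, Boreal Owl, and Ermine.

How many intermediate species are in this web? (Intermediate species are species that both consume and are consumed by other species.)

Intermediate species (has both prey and predators): Snowshoe Hare, Deer Mouse, Spruce Grouse, Red-backed Vole, Goshawk, Boreal Owl, Ermine.
Count: 7.

7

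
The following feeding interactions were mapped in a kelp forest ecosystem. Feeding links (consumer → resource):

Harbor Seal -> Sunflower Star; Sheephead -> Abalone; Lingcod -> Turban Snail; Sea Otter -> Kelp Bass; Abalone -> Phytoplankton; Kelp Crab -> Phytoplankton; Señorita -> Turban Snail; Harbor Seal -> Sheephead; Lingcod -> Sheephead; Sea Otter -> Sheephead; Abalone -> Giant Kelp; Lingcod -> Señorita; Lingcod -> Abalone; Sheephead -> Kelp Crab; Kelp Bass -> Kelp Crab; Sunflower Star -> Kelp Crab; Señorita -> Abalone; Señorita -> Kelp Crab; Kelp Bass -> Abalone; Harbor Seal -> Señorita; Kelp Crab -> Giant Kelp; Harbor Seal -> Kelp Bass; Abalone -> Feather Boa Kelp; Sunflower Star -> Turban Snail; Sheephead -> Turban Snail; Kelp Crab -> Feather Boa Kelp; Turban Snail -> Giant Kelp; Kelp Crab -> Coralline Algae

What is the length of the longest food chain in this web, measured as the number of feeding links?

3 links

One longest chain: Phytoplankton → Kelp Crab → Sheephead → Lingcod.
It has 4 species and 3 links.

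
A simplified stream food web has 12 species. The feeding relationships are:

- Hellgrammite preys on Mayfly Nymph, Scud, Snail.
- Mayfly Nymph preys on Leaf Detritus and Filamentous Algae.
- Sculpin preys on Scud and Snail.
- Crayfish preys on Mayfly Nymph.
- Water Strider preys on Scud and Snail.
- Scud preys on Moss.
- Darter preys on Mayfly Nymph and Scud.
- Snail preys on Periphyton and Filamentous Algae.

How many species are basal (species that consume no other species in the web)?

Basal species (no prey listed): Filamentous Algae, Leaf Detritus, Moss, Periphyton.
Count: 4.

4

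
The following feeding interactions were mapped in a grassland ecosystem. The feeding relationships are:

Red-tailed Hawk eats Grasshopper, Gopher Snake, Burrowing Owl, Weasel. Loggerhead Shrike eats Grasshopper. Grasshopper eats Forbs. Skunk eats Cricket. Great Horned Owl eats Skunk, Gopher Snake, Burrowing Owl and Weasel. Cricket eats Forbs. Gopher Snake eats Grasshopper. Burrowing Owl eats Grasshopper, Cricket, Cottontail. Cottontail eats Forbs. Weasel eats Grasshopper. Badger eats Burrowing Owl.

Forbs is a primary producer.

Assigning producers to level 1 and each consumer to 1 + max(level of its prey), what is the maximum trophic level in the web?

Producers (level 1): Forbs.
Forbs → Grasshopper → Burrowing Owl → Badger gives Badger level 4.
No species has a prey at level 4, so no species reaches level 5.

4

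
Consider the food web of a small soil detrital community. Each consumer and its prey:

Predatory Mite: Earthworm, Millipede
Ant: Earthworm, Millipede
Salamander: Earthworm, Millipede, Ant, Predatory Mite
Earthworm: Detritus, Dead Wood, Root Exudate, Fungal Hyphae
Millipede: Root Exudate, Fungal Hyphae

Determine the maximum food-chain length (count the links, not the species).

One longest chain: Detritus → Earthworm → Ant → Salamander.
It has 4 species and 3 links.

3 links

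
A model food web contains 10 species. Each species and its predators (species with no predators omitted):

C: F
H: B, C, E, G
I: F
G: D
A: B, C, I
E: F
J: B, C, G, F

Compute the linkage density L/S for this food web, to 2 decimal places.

L/S = 1.50

There are L = 15 links among S = 10 species.
L/S = 15/10 = 1.5000 ≈ 1.50.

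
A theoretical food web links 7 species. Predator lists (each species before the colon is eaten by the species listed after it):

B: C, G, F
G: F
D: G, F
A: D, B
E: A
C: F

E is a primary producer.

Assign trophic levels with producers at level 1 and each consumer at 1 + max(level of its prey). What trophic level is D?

Trophic level 3

E is a producer → level 1.
A eats E → level 2.
D eats A → level 3.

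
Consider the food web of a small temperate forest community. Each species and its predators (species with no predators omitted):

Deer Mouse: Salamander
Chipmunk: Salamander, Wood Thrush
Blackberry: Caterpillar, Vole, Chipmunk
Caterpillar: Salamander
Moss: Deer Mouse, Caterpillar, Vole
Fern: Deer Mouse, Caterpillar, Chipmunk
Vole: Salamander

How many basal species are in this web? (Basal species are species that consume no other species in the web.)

Basal species (no prey listed): Moss, Fern, Blackberry.
Count: 3.

3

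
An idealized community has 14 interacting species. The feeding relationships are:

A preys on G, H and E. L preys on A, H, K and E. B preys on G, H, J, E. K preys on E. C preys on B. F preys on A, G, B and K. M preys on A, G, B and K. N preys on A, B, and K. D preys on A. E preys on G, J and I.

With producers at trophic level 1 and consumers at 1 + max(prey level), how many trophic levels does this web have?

4

Producers (level 1): I, J, H, G.
I → E → K → N gives N level 4.
No species has a prey at level 4, so no species reaches level 5.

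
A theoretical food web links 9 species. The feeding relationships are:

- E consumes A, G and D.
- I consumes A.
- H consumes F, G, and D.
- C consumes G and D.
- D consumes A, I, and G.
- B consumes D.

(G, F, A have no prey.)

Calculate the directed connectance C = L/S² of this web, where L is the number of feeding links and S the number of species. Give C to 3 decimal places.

The web has S = 9 species and L = 13 feeding links.
C = L / S² = 13 / 81 = 0.1605 ≈ 0.160.

C = 0.160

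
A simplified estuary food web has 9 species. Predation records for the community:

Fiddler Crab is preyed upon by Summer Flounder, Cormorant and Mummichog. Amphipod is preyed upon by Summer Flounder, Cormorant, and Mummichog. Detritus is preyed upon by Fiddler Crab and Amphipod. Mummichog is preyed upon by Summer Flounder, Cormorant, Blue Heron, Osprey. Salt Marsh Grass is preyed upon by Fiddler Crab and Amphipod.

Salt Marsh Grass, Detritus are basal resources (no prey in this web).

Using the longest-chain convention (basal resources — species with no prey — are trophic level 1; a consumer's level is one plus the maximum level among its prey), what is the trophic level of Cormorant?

Trophic level 4

Salt Marsh Grass has no prey (basal) → level 1.
Amphipod eats Salt Marsh Grass (level 1); other prey at levels: Detritus 1 → level 2.
Mummichog eats Amphipod (level 2); other prey at levels: Fiddler Crab 2 → level 3.
Cormorant eats Mummichog (level 3); other prey at levels: Amphipod 2, Fiddler Crab 2 → level 4.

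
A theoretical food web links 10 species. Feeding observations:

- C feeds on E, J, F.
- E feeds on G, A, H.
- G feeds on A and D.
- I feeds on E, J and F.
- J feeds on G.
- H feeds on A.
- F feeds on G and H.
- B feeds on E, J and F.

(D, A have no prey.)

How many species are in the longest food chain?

One longest chain: A → H → F → C.
It has 4 species and 3 links.

4 species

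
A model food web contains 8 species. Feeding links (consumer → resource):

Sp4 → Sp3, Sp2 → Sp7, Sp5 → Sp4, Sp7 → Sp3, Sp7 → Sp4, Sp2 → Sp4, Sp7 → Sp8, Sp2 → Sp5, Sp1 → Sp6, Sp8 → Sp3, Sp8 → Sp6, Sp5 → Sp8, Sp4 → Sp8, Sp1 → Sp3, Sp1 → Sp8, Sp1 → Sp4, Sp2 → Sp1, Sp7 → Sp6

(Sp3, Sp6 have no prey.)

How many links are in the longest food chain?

One longest chain: Sp3 → Sp8 → Sp4 → Sp1 → Sp2.
It has 5 species and 4 links.

4 links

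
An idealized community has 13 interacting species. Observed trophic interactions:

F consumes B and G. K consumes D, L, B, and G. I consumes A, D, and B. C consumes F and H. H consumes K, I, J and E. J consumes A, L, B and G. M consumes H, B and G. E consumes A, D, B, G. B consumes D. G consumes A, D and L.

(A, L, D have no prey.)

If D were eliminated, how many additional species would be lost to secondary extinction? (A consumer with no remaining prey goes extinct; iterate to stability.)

Remove D.
Round 1: B (all prey gone) → extinct.
No further losses. Total secondary extinctions: 1.

1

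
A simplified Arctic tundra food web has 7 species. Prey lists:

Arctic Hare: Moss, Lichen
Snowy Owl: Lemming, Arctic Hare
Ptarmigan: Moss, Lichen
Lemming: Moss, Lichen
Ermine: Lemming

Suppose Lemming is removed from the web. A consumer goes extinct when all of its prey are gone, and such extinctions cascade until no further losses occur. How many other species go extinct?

Remove Lemming.
Round 1: Ermine (all prey gone) → extinct.
No further losses. Total secondary extinctions: 1.

1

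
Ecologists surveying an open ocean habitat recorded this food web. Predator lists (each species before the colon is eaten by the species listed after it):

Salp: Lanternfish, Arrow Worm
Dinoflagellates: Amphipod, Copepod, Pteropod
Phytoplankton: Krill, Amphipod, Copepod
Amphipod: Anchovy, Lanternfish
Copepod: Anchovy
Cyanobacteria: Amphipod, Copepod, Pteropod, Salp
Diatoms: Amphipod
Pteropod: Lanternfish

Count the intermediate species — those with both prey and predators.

Intermediate species (has both prey and predators): Amphipod, Copepod, Pteropod, Salp.
Count: 4.

4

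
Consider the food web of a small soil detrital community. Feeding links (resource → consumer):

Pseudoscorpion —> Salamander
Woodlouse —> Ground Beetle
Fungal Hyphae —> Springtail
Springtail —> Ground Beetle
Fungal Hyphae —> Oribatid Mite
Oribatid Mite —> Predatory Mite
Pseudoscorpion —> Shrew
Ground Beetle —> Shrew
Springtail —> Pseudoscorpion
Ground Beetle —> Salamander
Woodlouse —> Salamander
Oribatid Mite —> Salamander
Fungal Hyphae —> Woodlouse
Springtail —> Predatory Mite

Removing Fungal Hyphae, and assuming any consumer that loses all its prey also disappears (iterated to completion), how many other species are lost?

Remove Fungal Hyphae.
Round 1: Oribatid Mite (all prey gone), Woodlouse (all prey gone), Springtail (all prey gone) → extinct.
Round 2: Pseudoscorpion (all prey gone), Predatory Mite (all prey gone), Ground Beetle (all prey gone) → extinct.
Round 3: Shrew (all prey gone), Salamander (all prey gone) → extinct.
No further losses. Total secondary extinctions: 8.

8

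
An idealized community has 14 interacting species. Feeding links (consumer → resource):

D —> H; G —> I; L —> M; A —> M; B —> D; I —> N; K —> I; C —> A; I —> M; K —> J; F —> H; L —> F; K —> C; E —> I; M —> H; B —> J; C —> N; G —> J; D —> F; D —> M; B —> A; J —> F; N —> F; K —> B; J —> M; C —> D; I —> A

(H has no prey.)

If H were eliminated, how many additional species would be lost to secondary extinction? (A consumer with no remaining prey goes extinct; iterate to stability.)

13

Remove H.
Round 1: F (all prey gone), M (all prey gone) → extinct.
Round 2: D (all prey gone), L (all prey gone), A (all prey gone), J (all prey gone), N (all prey gone) → extinct.
Round 3: C (all prey gone), I (all prey gone), B (all prey gone) → extinct.
Round 4: K (all prey gone), E (all prey gone), G (all prey gone) → extinct.
No further losses. Total secondary extinctions: 13.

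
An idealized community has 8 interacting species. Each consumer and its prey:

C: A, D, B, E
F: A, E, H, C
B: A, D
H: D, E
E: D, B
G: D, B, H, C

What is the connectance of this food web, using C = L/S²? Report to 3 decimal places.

The web has S = 8 species and L = 18 feeding links.
C = L / S² = 18 / 64 = 0.2812 ≈ 0.281.

C = 0.281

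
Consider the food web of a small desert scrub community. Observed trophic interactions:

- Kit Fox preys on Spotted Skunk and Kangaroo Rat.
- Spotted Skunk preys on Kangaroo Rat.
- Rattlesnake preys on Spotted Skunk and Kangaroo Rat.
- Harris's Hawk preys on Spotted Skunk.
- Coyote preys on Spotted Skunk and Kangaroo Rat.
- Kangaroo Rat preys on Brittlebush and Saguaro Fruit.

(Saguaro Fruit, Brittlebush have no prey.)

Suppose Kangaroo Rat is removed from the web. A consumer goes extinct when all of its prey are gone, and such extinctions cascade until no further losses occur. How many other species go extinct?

5

Remove Kangaroo Rat.
Round 1: Spotted Skunk (all prey gone) → extinct.
Round 2: Harris's Hawk (all prey gone), Kit Fox (all prey gone), Rattlesnake (all prey gone), Coyote (all prey gone) → extinct.
No further losses. Total secondary extinctions: 5.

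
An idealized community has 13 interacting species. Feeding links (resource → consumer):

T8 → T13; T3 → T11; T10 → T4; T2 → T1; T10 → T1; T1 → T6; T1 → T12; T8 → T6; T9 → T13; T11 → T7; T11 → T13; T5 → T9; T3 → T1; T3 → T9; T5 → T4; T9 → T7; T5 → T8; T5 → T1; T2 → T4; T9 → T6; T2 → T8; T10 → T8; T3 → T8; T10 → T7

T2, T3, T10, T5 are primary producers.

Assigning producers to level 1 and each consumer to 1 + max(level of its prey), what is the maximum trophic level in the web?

Producers (level 1): T2, T3, T10, T5.
T3 → T9 → T7 gives T7 level 3.
No species has a prey at level 3, so no species reaches level 4.

3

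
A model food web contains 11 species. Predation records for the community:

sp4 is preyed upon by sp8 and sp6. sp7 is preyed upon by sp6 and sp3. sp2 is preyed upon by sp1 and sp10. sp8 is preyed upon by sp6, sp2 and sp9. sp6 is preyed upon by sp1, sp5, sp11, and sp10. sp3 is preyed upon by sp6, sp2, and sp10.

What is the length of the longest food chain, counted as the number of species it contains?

One longest chain: sp4 → sp8 → sp2 → sp1.
It has 4 species and 3 links.

4 species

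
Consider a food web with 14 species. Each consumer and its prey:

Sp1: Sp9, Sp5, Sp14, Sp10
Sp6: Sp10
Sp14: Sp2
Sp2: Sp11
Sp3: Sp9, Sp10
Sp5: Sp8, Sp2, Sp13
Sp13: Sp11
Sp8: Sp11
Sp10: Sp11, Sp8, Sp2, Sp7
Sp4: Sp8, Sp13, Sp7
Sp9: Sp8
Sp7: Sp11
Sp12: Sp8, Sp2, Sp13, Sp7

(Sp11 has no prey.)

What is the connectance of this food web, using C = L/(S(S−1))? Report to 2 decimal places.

The web has S = 14 species and L = 27 feeding links.
C = L / (S(S−1)) = 27 / 182 = 0.1484 ≈ 0.15.

C = 0.15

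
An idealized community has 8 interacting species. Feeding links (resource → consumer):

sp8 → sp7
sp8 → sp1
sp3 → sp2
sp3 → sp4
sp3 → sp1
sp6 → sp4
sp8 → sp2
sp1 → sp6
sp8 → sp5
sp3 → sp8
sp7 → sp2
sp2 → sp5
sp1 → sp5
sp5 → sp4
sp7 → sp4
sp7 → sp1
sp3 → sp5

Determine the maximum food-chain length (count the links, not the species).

5 links

One longest chain: sp3 → sp8 → sp7 → sp1 → sp6 → sp4.
It has 6 species and 5 links.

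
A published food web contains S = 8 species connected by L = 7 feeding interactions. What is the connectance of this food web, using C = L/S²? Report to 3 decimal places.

The web has S = 8 species and L = 7 feeding links.
C = L / S² = 7 / 64 = 0.1094 ≈ 0.109.

C = 0.109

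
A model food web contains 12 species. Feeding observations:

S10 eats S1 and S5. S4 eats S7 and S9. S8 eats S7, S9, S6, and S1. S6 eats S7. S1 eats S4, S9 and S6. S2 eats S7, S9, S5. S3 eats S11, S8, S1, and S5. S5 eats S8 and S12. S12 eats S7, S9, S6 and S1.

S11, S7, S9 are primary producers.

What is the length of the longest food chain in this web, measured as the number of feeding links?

One longest chain: S7 → S6 → S1 → S8 → S5 → S2.
It has 6 species and 5 links.

5 links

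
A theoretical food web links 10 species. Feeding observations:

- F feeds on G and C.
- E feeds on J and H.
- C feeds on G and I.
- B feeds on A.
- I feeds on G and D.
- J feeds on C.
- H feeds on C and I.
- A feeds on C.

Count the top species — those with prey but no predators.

Top species (has prey, but nothing eats it): F, B, E.
Count: 3.

3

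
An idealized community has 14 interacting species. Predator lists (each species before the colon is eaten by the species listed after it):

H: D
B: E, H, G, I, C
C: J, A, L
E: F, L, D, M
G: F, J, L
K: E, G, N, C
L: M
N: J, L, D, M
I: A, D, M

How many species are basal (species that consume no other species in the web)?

2

Basal species (no prey listed): K, B.
Count: 2.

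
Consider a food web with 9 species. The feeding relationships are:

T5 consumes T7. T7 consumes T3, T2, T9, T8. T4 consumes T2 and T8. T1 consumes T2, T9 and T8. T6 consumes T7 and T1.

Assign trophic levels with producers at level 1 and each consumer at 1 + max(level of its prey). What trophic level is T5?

Trophic level 3

T2 is a producer → level 1.
T7 eats T2 (level 1); other prey at levels: T9 1, T8 1, T3 1 → level 2.
T5 eats T7 → level 3.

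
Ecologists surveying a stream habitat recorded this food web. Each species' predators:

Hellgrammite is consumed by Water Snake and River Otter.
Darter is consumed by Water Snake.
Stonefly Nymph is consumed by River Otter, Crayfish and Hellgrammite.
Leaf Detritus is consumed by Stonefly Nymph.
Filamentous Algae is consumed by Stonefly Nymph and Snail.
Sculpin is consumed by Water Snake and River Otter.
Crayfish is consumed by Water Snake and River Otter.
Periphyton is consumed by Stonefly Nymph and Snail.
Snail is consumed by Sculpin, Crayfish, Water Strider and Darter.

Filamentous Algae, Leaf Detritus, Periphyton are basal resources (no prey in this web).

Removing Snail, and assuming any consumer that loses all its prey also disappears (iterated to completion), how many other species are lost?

3

Remove Snail.
Round 1: Darter (all prey gone), Water Strider (all prey gone), Sculpin (all prey gone) → extinct.
No further losses. Total secondary extinctions: 3.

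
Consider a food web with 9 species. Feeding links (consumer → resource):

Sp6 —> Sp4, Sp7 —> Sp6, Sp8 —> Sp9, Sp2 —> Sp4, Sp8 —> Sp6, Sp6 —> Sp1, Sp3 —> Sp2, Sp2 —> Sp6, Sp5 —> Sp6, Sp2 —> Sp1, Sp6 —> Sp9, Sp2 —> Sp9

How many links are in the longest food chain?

One longest chain: Sp1 → Sp6 → Sp2 → Sp3.
It has 4 species and 3 links.

3 links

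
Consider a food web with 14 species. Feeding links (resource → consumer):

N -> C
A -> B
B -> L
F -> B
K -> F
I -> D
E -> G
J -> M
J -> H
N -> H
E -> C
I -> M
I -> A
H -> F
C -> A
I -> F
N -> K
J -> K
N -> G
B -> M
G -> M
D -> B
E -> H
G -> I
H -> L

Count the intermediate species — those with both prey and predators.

9

Intermediate species (has both prey and predators): C, H, K, G, I, D, F, A, B.
Count: 9.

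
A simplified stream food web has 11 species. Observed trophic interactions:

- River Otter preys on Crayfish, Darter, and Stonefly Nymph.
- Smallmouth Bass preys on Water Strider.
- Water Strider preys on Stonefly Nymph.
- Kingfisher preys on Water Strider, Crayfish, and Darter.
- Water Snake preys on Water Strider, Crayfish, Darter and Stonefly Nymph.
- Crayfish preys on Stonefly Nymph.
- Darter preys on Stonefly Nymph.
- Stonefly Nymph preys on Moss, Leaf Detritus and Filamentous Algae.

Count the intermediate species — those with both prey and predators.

Intermediate species (has both prey and predators): Stonefly Nymph, Crayfish, Water Strider, Darter.
Count: 4.

4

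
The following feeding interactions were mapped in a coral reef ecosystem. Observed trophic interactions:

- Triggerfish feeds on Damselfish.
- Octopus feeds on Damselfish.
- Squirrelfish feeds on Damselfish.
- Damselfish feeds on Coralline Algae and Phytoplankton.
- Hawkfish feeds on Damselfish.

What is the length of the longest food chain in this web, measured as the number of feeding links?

2 links

One longest chain: Coralline Algae → Damselfish → Hawkfish.
It has 3 species and 2 links.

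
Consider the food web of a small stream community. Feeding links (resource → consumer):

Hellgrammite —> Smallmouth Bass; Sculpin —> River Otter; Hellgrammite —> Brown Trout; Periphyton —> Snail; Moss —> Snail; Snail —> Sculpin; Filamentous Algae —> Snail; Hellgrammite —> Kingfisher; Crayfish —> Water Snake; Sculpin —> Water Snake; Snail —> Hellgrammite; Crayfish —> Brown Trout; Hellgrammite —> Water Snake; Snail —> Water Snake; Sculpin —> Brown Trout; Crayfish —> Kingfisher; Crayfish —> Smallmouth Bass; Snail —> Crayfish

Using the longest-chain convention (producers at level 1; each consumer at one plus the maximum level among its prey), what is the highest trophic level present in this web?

4

Producers (level 1): Filamentous Algae, Moss, Periphyton.
Filamentous Algae → Snail → Sculpin → River Otter gives River Otter level 4.
No species has a prey at level 4, so no species reaches level 5.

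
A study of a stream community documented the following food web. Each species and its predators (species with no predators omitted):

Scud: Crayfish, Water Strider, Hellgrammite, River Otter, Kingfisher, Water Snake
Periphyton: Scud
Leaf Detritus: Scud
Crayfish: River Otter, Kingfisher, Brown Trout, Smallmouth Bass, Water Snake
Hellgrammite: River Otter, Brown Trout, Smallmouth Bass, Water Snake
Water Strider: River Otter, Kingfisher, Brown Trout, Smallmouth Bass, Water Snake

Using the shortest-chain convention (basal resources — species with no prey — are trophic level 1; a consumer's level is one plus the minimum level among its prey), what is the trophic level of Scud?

Leaf Detritus has no prey (basal) → level 1.
Scud eats Leaf Detritus → level 2.

Trophic level 2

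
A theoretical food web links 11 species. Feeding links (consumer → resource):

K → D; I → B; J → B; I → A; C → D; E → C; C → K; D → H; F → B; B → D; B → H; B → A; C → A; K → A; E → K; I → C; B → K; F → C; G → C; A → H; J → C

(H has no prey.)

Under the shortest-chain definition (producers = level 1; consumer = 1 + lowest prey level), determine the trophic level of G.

Trophic level 4

H is a producer → level 1.
D eats H → level 2.
C eats D → level 3.
G eats C → level 4.
No prey of G is below level 3, so 4 is the minimum.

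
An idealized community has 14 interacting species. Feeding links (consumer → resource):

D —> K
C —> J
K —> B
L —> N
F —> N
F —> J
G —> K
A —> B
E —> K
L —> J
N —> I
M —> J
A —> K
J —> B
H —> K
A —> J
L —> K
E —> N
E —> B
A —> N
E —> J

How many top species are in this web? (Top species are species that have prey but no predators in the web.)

9

Top species (has prey, but nothing eats it): E, D, C, L, H, G, A, M, F.
Count: 9.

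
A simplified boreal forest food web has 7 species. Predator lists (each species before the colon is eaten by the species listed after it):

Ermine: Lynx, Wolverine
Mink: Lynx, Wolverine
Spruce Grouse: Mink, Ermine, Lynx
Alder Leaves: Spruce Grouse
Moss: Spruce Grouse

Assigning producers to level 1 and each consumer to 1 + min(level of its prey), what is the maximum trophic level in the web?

4

Producers (level 1): Alder Leaves, Moss.
Following each consumer down to its lowest-level prey: Alder Leaves → Spruce Grouse → Mink → Wolverine (levels 1 through 4).
All prey of Wolverine (Mink 3, Ermine 3) are at level 3 or above, so Wolverine is at level 1 + 3 = 4.
Every consumer has at least one prey at level 3 or below, so none exceeds level 4.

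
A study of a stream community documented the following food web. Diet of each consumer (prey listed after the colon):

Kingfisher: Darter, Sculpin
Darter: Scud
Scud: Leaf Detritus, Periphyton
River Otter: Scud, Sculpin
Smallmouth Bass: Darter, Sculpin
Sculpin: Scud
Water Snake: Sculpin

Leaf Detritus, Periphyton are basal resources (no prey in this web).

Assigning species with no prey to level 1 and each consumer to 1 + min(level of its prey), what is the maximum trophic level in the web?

4

Basal resources (level 1): Leaf Detritus, Periphyton.
Following each consumer down to its lowest-level prey: Leaf Detritus → Scud → Darter → Kingfisher (levels 1 through 4).
All prey of Kingfisher (Darter 3, Sculpin 3) are at level 3 or above, so Kingfisher is at level 1 + 3 = 4.
Every consumer has at least one prey at level 3 or below, so none exceeds level 4.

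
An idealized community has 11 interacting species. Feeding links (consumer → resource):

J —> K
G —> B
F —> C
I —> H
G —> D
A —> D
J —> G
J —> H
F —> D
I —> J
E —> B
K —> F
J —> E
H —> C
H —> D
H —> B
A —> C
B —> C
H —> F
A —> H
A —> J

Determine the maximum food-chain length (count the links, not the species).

4 links

One longest chain: C → F → H → J → A.
It has 5 species and 4 links.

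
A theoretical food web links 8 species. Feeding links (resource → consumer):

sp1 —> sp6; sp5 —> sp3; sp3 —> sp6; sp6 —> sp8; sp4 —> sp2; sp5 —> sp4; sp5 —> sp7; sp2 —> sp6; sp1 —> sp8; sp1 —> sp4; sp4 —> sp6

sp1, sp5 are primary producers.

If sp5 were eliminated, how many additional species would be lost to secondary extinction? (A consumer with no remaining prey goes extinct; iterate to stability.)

Remove sp5.
Round 1: sp7 (all prey gone), sp3 (all prey gone) → extinct.
No further losses. Total secondary extinctions: 2.

2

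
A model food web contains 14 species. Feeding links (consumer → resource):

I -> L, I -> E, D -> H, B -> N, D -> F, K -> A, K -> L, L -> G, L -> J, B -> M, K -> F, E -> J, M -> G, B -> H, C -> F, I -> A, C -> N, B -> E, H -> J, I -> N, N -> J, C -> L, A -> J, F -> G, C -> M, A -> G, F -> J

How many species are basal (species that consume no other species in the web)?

2

Basal species (no prey listed): J, G.
Count: 2.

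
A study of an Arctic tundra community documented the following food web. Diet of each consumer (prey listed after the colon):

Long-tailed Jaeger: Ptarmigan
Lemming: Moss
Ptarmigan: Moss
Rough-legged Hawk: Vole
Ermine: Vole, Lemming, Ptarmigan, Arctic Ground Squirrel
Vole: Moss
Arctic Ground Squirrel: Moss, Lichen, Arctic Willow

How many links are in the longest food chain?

2 links

One longest chain: Moss → Vole → Rough-legged Hawk.
It has 3 species and 2 links.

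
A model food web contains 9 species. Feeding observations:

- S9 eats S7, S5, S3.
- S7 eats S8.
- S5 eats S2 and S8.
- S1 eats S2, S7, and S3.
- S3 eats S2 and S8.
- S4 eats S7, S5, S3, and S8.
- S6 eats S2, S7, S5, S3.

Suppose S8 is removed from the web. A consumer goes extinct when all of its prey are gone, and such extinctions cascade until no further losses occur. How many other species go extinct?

1

Remove S8.
Round 1: S7 (all prey gone) → extinct.
No further losses. Total secondary extinctions: 1.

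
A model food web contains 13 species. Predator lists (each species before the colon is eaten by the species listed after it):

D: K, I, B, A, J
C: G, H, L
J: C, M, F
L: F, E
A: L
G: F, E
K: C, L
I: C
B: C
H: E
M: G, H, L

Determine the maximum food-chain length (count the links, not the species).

4 links

One longest chain: D → K → C → G → F.
It has 5 species and 4 links.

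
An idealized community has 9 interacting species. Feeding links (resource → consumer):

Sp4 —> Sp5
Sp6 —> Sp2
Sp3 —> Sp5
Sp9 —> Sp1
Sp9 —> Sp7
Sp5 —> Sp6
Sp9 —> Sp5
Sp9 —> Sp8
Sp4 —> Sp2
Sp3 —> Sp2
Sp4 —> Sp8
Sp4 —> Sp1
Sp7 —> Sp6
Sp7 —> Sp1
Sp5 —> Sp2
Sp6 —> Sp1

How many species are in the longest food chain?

One longest chain: Sp9 → Sp5 → Sp6 → Sp1.
It has 4 species and 3 links.

4 species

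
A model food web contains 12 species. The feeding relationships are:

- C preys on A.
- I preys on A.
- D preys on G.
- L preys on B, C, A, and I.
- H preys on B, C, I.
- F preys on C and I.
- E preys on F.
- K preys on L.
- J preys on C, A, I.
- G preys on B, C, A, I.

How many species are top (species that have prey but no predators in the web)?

5

Top species (has prey, but nothing eats it): H, J, D, K, E.
Count: 5.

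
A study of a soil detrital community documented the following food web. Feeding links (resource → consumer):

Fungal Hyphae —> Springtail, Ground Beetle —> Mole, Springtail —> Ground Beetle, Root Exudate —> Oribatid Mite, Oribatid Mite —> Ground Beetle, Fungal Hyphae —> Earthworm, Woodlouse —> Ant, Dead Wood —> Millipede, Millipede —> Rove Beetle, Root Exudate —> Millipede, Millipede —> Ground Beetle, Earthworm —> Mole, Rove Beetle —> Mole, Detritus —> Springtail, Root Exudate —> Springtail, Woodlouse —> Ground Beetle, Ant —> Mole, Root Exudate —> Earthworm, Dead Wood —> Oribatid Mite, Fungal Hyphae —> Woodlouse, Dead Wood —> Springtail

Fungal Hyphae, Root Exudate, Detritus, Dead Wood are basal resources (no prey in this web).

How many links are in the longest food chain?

One longest chain: Root Exudate → Millipede → Rove Beetle → Mole.
It has 4 species and 3 links.

3 links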